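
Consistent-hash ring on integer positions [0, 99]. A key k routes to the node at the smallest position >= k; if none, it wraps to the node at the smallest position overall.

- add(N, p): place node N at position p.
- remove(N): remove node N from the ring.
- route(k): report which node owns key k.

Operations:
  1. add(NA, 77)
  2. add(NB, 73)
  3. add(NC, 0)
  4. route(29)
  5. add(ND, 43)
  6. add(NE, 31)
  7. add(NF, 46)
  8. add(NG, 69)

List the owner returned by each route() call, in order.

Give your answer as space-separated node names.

Op 1: add NA@77 -> ring=[77:NA]
Op 2: add NB@73 -> ring=[73:NB,77:NA]
Op 3: add NC@0 -> ring=[0:NC,73:NB,77:NA]
Op 4: route key 29: smallest pos >= 29 is 73 -> NB
Op 5: add ND@43 -> ring=[0:NC,43:ND,73:NB,77:NA]
Op 6: add NE@31 -> ring=[0:NC,31:NE,43:ND,73:NB,77:NA]
Op 7: add NF@46 -> ring=[0:NC,31:NE,43:ND,46:NF,73:NB,77:NA]
Op 8: add NG@69 -> ring=[0:NC,31:NE,43:ND,46:NF,69:NG,73:NB,77:NA]

Answer: NB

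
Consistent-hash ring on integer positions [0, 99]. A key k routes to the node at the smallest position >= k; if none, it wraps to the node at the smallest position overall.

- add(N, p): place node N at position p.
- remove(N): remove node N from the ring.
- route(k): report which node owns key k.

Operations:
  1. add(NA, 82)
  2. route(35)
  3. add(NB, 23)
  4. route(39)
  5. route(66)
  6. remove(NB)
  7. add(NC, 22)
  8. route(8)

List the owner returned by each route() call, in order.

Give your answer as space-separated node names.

Op 1: add NA@82 -> ring=[82:NA]
Op 2: route key 35: smallest pos >= 35 is 82 -> NA
Op 3: add NB@23 -> ring=[23:NB,82:NA]
Op 4: route key 39: smallest pos >= 39 is 82 -> NA
Op 5: route key 66: smallest pos >= 66 is 82 -> NA
Op 6: remove NB -> ring=[82:NA]
Op 7: add NC@22 -> ring=[22:NC,82:NA]
Op 8: route key 8: smallest pos >= 8 is 22 -> NC

Answer: NA NA NA NC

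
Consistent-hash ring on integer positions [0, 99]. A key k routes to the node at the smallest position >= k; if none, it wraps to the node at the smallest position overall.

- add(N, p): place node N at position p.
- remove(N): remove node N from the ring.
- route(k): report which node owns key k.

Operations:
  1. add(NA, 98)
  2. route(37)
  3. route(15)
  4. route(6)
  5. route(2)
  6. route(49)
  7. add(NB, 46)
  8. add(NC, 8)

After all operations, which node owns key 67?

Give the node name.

Op 1: add NA@98 -> ring=[98:NA]
Op 2: route key 37: smallest pos >= 37 is 98 -> NA
Op 3: route key 15: smallest pos >= 15 is 98 -> NA
Op 4: route key 6: smallest pos >= 6 is 98 -> NA
Op 5: route key 2: smallest pos >= 2 is 98 -> NA
Op 6: route key 49: smallest pos >= 49 is 98 -> NA
Op 7: add NB@46 -> ring=[46:NB,98:NA]
Op 8: add NC@8 -> ring=[8:NC,46:NB,98:NA]
Final route key 67: smallest pos >= 67 is 98 -> NA

Answer: NA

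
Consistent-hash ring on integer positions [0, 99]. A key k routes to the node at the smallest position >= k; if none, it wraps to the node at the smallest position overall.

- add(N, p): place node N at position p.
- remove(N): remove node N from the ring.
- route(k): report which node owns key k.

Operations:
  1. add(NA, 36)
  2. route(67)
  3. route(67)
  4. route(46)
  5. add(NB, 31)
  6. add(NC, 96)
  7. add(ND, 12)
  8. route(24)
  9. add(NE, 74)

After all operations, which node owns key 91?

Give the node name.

Op 1: add NA@36 -> ring=[36:NA]
Op 2: route key 67: none >= 67, wrap to smallest pos 36 -> NA
Op 3: route key 67: none >= 67, wrap to smallest pos 36 -> NA
Op 4: route key 46: none >= 46, wrap to smallest pos 36 -> NA
Op 5: add NB@31 -> ring=[31:NB,36:NA]
Op 6: add NC@96 -> ring=[31:NB,36:NA,96:NC]
Op 7: add ND@12 -> ring=[12:ND,31:NB,36:NA,96:NC]
Op 8: route key 24: smallest pos >= 24 is 31 -> NB
Op 9: add NE@74 -> ring=[12:ND,31:NB,36:NA,74:NE,96:NC]
Final route key 91: smallest pos >= 91 is 96 -> NC

Answer: NC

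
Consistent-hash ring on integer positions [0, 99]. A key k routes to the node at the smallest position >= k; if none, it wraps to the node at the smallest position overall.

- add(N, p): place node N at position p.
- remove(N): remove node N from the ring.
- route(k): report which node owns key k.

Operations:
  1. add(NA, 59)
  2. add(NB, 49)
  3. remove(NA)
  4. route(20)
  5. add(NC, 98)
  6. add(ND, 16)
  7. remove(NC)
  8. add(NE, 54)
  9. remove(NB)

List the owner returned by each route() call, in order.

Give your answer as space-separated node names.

Op 1: add NA@59 -> ring=[59:NA]
Op 2: add NB@49 -> ring=[49:NB,59:NA]
Op 3: remove NA -> ring=[49:NB]
Op 4: route key 20: smallest pos >= 20 is 49 -> NB
Op 5: add NC@98 -> ring=[49:NB,98:NC]
Op 6: add ND@16 -> ring=[16:ND,49:NB,98:NC]
Op 7: remove NC -> ring=[16:ND,49:NB]
Op 8: add NE@54 -> ring=[16:ND,49:NB,54:NE]
Op 9: remove NB -> ring=[16:ND,54:NE]

Answer: NB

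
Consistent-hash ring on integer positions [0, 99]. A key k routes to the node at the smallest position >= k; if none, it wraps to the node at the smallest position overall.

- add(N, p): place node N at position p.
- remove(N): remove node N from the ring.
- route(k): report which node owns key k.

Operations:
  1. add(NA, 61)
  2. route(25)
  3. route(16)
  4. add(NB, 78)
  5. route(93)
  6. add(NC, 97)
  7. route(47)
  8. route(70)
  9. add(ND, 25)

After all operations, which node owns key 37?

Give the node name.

Op 1: add NA@61 -> ring=[61:NA]
Op 2: route key 25: smallest pos >= 25 is 61 -> NA
Op 3: route key 16: smallest pos >= 16 is 61 -> NA
Op 4: add NB@78 -> ring=[61:NA,78:NB]
Op 5: route key 93: none >= 93, wrap to smallest pos 61 -> NA
Op 6: add NC@97 -> ring=[61:NA,78:NB,97:NC]
Op 7: route key 47: smallest pos >= 47 is 61 -> NA
Op 8: route key 70: smallest pos >= 70 is 78 -> NB
Op 9: add ND@25 -> ring=[25:ND,61:NA,78:NB,97:NC]
Final route key 37: smallest pos >= 37 is 61 -> NA

Answer: NA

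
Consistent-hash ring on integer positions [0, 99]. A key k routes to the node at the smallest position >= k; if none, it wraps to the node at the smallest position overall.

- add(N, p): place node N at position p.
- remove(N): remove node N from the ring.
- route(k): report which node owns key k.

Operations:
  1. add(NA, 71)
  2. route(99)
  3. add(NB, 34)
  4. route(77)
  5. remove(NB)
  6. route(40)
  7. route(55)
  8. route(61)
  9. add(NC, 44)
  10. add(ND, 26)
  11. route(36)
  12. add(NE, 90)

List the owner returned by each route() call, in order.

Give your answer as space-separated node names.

Answer: NA NB NA NA NA NC

Derivation:
Op 1: add NA@71 -> ring=[71:NA]
Op 2: route key 99: none >= 99, wrap to smallest pos 71 -> NA
Op 3: add NB@34 -> ring=[34:NB,71:NA]
Op 4: route key 77: none >= 77, wrap to smallest pos 34 -> NB
Op 5: remove NB -> ring=[71:NA]
Op 6: route key 40: smallest pos >= 40 is 71 -> NA
Op 7: route key 55: smallest pos >= 55 is 71 -> NA
Op 8: route key 61: smallest pos >= 61 is 71 -> NA
Op 9: add NC@44 -> ring=[44:NC,71:NA]
Op 10: add ND@26 -> ring=[26:ND,44:NC,71:NA]
Op 11: route key 36: smallest pos >= 36 is 44 -> NC
Op 12: add NE@90 -> ring=[26:ND,44:NC,71:NA,90:NE]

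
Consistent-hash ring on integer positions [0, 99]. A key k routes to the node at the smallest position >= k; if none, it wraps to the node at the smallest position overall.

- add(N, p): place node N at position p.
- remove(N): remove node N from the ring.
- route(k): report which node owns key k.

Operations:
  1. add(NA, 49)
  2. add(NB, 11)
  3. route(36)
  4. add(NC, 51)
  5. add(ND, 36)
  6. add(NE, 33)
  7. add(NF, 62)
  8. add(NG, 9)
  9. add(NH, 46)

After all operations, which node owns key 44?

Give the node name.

Answer: NH

Derivation:
Op 1: add NA@49 -> ring=[49:NA]
Op 2: add NB@11 -> ring=[11:NB,49:NA]
Op 3: route key 36: smallest pos >= 36 is 49 -> NA
Op 4: add NC@51 -> ring=[11:NB,49:NA,51:NC]
Op 5: add ND@36 -> ring=[11:NB,36:ND,49:NA,51:NC]
Op 6: add NE@33 -> ring=[11:NB,33:NE,36:ND,49:NA,51:NC]
Op 7: add NF@62 -> ring=[11:NB,33:NE,36:ND,49:NA,51:NC,62:NF]
Op 8: add NG@9 -> ring=[9:NG,11:NB,33:NE,36:ND,49:NA,51:NC,62:NF]
Op 9: add NH@46 -> ring=[9:NG,11:NB,33:NE,36:ND,46:NH,49:NA,51:NC,62:NF]
Final route key 44: smallest pos >= 44 is 46 -> NH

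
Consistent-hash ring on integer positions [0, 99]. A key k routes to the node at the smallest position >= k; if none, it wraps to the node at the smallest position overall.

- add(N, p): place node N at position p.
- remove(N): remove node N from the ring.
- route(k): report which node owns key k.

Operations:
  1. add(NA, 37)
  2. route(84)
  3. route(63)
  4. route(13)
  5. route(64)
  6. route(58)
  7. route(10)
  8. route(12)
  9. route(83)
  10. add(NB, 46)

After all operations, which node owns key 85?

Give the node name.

Answer: NA

Derivation:
Op 1: add NA@37 -> ring=[37:NA]
Op 2: route key 84: none >= 84, wrap to smallest pos 37 -> NA
Op 3: route key 63: none >= 63, wrap to smallest pos 37 -> NA
Op 4: route key 13: smallest pos >= 13 is 37 -> NA
Op 5: route key 64: none >= 64, wrap to smallest pos 37 -> NA
Op 6: route key 58: none >= 58, wrap to smallest pos 37 -> NA
Op 7: route key 10: smallest pos >= 10 is 37 -> NA
Op 8: route key 12: smallest pos >= 12 is 37 -> NA
Op 9: route key 83: none >= 83, wrap to smallest pos 37 -> NA
Op 10: add NB@46 -> ring=[37:NA,46:NB]
Final route key 85: none >= 85, wrap to smallest pos 37 -> NA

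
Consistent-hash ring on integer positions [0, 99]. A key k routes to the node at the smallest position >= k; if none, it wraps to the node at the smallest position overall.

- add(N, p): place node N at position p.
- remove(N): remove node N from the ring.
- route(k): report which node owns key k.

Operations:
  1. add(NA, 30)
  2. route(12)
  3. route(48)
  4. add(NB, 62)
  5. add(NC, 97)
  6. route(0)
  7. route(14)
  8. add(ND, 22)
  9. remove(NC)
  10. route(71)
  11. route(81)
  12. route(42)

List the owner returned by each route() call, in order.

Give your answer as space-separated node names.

Op 1: add NA@30 -> ring=[30:NA]
Op 2: route key 12: smallest pos >= 12 is 30 -> NA
Op 3: route key 48: none >= 48, wrap to smallest pos 30 -> NA
Op 4: add NB@62 -> ring=[30:NA,62:NB]
Op 5: add NC@97 -> ring=[30:NA,62:NB,97:NC]
Op 6: route key 0: smallest pos >= 0 is 30 -> NA
Op 7: route key 14: smallest pos >= 14 is 30 -> NA
Op 8: add ND@22 -> ring=[22:ND,30:NA,62:NB,97:NC]
Op 9: remove NC -> ring=[22:ND,30:NA,62:NB]
Op 10: route key 71: none >= 71, wrap to smallest pos 22 -> ND
Op 11: route key 81: none >= 81, wrap to smallest pos 22 -> ND
Op 12: route key 42: smallest pos >= 42 is 62 -> NB

Answer: NA NA NA NA ND ND NB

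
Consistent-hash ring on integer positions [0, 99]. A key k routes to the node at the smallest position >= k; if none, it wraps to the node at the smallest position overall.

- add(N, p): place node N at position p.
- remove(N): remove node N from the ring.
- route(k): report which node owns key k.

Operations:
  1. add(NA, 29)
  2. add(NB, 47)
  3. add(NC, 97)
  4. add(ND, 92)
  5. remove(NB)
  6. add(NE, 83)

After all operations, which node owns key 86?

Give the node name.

Op 1: add NA@29 -> ring=[29:NA]
Op 2: add NB@47 -> ring=[29:NA,47:NB]
Op 3: add NC@97 -> ring=[29:NA,47:NB,97:NC]
Op 4: add ND@92 -> ring=[29:NA,47:NB,92:ND,97:NC]
Op 5: remove NB -> ring=[29:NA,92:ND,97:NC]
Op 6: add NE@83 -> ring=[29:NA,83:NE,92:ND,97:NC]
Final route key 86: smallest pos >= 86 is 92 -> ND

Answer: ND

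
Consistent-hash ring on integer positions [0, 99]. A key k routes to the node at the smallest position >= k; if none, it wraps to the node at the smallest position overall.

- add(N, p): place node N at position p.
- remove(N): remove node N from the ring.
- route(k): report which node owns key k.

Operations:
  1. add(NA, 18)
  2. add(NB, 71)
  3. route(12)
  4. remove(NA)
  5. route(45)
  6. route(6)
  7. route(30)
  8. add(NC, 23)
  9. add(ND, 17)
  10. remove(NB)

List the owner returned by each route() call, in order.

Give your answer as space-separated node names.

Op 1: add NA@18 -> ring=[18:NA]
Op 2: add NB@71 -> ring=[18:NA,71:NB]
Op 3: route key 12: smallest pos >= 12 is 18 -> NA
Op 4: remove NA -> ring=[71:NB]
Op 5: route key 45: smallest pos >= 45 is 71 -> NB
Op 6: route key 6: smallest pos >= 6 is 71 -> NB
Op 7: route key 30: smallest pos >= 30 is 71 -> NB
Op 8: add NC@23 -> ring=[23:NC,71:NB]
Op 9: add ND@17 -> ring=[17:ND,23:NC,71:NB]
Op 10: remove NB -> ring=[17:ND,23:NC]

Answer: NA NB NB NB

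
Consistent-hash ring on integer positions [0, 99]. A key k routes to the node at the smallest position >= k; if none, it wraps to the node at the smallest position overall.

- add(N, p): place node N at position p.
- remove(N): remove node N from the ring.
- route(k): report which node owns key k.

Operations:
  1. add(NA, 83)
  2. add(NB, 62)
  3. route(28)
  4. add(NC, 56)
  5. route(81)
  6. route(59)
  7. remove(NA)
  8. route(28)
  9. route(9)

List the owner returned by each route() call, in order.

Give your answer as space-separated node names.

Answer: NB NA NB NC NC

Derivation:
Op 1: add NA@83 -> ring=[83:NA]
Op 2: add NB@62 -> ring=[62:NB,83:NA]
Op 3: route key 28: smallest pos >= 28 is 62 -> NB
Op 4: add NC@56 -> ring=[56:NC,62:NB,83:NA]
Op 5: route key 81: smallest pos >= 81 is 83 -> NA
Op 6: route key 59: smallest pos >= 59 is 62 -> NB
Op 7: remove NA -> ring=[56:NC,62:NB]
Op 8: route key 28: smallest pos >= 28 is 56 -> NC
Op 9: route key 9: smallest pos >= 9 is 56 -> NC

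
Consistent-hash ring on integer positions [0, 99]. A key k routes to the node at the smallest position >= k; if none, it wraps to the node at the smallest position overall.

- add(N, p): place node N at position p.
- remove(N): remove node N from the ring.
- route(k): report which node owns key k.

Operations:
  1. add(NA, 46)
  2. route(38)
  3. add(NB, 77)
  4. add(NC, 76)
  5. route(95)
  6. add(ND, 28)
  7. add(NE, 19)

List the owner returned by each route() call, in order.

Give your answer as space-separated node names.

Answer: NA NA

Derivation:
Op 1: add NA@46 -> ring=[46:NA]
Op 2: route key 38: smallest pos >= 38 is 46 -> NA
Op 3: add NB@77 -> ring=[46:NA,77:NB]
Op 4: add NC@76 -> ring=[46:NA,76:NC,77:NB]
Op 5: route key 95: none >= 95, wrap to smallest pos 46 -> NA
Op 6: add ND@28 -> ring=[28:ND,46:NA,76:NC,77:NB]
Op 7: add NE@19 -> ring=[19:NE,28:ND,46:NA,76:NC,77:NB]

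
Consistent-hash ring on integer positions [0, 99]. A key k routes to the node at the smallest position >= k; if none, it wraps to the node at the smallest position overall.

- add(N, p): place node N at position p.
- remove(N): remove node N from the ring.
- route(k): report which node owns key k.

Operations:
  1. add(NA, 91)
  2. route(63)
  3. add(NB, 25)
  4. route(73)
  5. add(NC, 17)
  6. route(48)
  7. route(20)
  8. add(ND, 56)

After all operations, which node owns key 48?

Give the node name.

Op 1: add NA@91 -> ring=[91:NA]
Op 2: route key 63: smallest pos >= 63 is 91 -> NA
Op 3: add NB@25 -> ring=[25:NB,91:NA]
Op 4: route key 73: smallest pos >= 73 is 91 -> NA
Op 5: add NC@17 -> ring=[17:NC,25:NB,91:NA]
Op 6: route key 48: smallest pos >= 48 is 91 -> NA
Op 7: route key 20: smallest pos >= 20 is 25 -> NB
Op 8: add ND@56 -> ring=[17:NC,25:NB,56:ND,91:NA]
Final route key 48: smallest pos >= 48 is 56 -> ND

Answer: ND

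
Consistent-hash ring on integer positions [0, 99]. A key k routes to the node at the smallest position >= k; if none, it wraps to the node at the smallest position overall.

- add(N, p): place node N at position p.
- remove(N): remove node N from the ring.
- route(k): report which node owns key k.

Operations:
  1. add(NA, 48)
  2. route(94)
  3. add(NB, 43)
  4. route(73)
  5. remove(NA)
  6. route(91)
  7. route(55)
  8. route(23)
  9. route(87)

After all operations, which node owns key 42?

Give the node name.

Answer: NB

Derivation:
Op 1: add NA@48 -> ring=[48:NA]
Op 2: route key 94: none >= 94, wrap to smallest pos 48 -> NA
Op 3: add NB@43 -> ring=[43:NB,48:NA]
Op 4: route key 73: none >= 73, wrap to smallest pos 43 -> NB
Op 5: remove NA -> ring=[43:NB]
Op 6: route key 91: none >= 91, wrap to smallest pos 43 -> NB
Op 7: route key 55: none >= 55, wrap to smallest pos 43 -> NB
Op 8: route key 23: smallest pos >= 23 is 43 -> NB
Op 9: route key 87: none >= 87, wrap to smallest pos 43 -> NB
Final route key 42: smallest pos >= 42 is 43 -> NB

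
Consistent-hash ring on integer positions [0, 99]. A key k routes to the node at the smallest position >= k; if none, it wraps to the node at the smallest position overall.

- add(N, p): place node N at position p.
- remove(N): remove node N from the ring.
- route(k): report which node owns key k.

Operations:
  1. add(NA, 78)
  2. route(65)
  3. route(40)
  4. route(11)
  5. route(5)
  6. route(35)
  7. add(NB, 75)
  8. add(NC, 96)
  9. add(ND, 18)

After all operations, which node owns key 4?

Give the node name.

Op 1: add NA@78 -> ring=[78:NA]
Op 2: route key 65: smallest pos >= 65 is 78 -> NA
Op 3: route key 40: smallest pos >= 40 is 78 -> NA
Op 4: route key 11: smallest pos >= 11 is 78 -> NA
Op 5: route key 5: smallest pos >= 5 is 78 -> NA
Op 6: route key 35: smallest pos >= 35 is 78 -> NA
Op 7: add NB@75 -> ring=[75:NB,78:NA]
Op 8: add NC@96 -> ring=[75:NB,78:NA,96:NC]
Op 9: add ND@18 -> ring=[18:ND,75:NB,78:NA,96:NC]
Final route key 4: smallest pos >= 4 is 18 -> ND

Answer: ND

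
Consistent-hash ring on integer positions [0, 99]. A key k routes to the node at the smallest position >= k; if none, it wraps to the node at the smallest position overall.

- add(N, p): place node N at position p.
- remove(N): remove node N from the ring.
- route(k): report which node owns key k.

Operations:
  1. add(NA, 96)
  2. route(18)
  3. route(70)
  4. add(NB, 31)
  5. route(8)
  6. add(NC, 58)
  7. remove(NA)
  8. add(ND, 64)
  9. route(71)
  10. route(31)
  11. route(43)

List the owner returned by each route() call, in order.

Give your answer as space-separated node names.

Op 1: add NA@96 -> ring=[96:NA]
Op 2: route key 18: smallest pos >= 18 is 96 -> NA
Op 3: route key 70: smallest pos >= 70 is 96 -> NA
Op 4: add NB@31 -> ring=[31:NB,96:NA]
Op 5: route key 8: smallest pos >= 8 is 31 -> NB
Op 6: add NC@58 -> ring=[31:NB,58:NC,96:NA]
Op 7: remove NA -> ring=[31:NB,58:NC]
Op 8: add ND@64 -> ring=[31:NB,58:NC,64:ND]
Op 9: route key 71: none >= 71, wrap to smallest pos 31 -> NB
Op 10: route key 31: smallest pos >= 31 is 31 -> NB
Op 11: route key 43: smallest pos >= 43 is 58 -> NC

Answer: NA NA NB NB NB NC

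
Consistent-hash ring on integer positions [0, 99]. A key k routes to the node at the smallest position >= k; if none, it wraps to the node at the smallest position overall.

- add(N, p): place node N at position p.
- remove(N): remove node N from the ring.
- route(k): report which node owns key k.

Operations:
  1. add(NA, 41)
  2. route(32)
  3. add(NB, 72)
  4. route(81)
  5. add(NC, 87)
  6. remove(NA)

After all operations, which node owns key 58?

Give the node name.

Op 1: add NA@41 -> ring=[41:NA]
Op 2: route key 32: smallest pos >= 32 is 41 -> NA
Op 3: add NB@72 -> ring=[41:NA,72:NB]
Op 4: route key 81: none >= 81, wrap to smallest pos 41 -> NA
Op 5: add NC@87 -> ring=[41:NA,72:NB,87:NC]
Op 6: remove NA -> ring=[72:NB,87:NC]
Final route key 58: smallest pos >= 58 is 72 -> NB

Answer: NB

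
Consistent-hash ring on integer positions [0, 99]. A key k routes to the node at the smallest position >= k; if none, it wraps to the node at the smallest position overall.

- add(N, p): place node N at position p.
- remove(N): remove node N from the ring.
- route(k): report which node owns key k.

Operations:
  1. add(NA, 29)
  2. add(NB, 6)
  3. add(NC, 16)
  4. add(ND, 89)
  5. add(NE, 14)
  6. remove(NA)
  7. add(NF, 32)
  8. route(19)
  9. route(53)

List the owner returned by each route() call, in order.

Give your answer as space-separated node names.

Answer: NF ND

Derivation:
Op 1: add NA@29 -> ring=[29:NA]
Op 2: add NB@6 -> ring=[6:NB,29:NA]
Op 3: add NC@16 -> ring=[6:NB,16:NC,29:NA]
Op 4: add ND@89 -> ring=[6:NB,16:NC,29:NA,89:ND]
Op 5: add NE@14 -> ring=[6:NB,14:NE,16:NC,29:NA,89:ND]
Op 6: remove NA -> ring=[6:NB,14:NE,16:NC,89:ND]
Op 7: add NF@32 -> ring=[6:NB,14:NE,16:NC,32:NF,89:ND]
Op 8: route key 19: smallest pos >= 19 is 32 -> NF
Op 9: route key 53: smallest pos >= 53 is 89 -> ND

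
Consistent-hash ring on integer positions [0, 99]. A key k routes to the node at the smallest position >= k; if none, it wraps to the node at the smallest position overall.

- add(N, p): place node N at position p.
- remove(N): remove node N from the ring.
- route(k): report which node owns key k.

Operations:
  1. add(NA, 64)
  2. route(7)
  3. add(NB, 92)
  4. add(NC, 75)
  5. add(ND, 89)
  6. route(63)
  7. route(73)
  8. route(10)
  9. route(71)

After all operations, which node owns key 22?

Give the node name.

Op 1: add NA@64 -> ring=[64:NA]
Op 2: route key 7: smallest pos >= 7 is 64 -> NA
Op 3: add NB@92 -> ring=[64:NA,92:NB]
Op 4: add NC@75 -> ring=[64:NA,75:NC,92:NB]
Op 5: add ND@89 -> ring=[64:NA,75:NC,89:ND,92:NB]
Op 6: route key 63: smallest pos >= 63 is 64 -> NA
Op 7: route key 73: smallest pos >= 73 is 75 -> NC
Op 8: route key 10: smallest pos >= 10 is 64 -> NA
Op 9: route key 71: smallest pos >= 71 is 75 -> NC
Final route key 22: smallest pos >= 22 is 64 -> NA

Answer: NA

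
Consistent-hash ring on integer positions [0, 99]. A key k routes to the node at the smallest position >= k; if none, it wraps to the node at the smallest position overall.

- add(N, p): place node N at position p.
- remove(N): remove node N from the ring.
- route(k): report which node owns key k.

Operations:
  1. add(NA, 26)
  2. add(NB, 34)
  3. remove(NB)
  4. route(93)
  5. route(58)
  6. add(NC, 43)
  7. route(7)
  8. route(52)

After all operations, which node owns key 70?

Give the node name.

Answer: NA

Derivation:
Op 1: add NA@26 -> ring=[26:NA]
Op 2: add NB@34 -> ring=[26:NA,34:NB]
Op 3: remove NB -> ring=[26:NA]
Op 4: route key 93: none >= 93, wrap to smallest pos 26 -> NA
Op 5: route key 58: none >= 58, wrap to smallest pos 26 -> NA
Op 6: add NC@43 -> ring=[26:NA,43:NC]
Op 7: route key 7: smallest pos >= 7 is 26 -> NA
Op 8: route key 52: none >= 52, wrap to smallest pos 26 -> NA
Final route key 70: none >= 70, wrap to smallest pos 26 -> NA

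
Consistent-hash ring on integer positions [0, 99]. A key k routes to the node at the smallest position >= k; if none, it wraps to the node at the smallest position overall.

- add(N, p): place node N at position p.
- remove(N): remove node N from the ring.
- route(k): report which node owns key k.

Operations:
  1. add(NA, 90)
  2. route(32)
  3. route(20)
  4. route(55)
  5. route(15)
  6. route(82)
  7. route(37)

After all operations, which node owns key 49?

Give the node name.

Op 1: add NA@90 -> ring=[90:NA]
Op 2: route key 32: smallest pos >= 32 is 90 -> NA
Op 3: route key 20: smallest pos >= 20 is 90 -> NA
Op 4: route key 55: smallest pos >= 55 is 90 -> NA
Op 5: route key 15: smallest pos >= 15 is 90 -> NA
Op 6: route key 82: smallest pos >= 82 is 90 -> NA
Op 7: route key 37: smallest pos >= 37 is 90 -> NA
Final route key 49: smallest pos >= 49 is 90 -> NA

Answer: NA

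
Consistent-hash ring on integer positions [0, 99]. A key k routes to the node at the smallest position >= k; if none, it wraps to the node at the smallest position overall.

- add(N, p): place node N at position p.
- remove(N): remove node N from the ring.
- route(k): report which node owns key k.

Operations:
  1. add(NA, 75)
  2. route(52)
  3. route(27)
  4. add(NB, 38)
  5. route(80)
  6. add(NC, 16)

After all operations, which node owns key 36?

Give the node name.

Op 1: add NA@75 -> ring=[75:NA]
Op 2: route key 52: smallest pos >= 52 is 75 -> NA
Op 3: route key 27: smallest pos >= 27 is 75 -> NA
Op 4: add NB@38 -> ring=[38:NB,75:NA]
Op 5: route key 80: none >= 80, wrap to smallest pos 38 -> NB
Op 6: add NC@16 -> ring=[16:NC,38:NB,75:NA]
Final route key 36: smallest pos >= 36 is 38 -> NB

Answer: NB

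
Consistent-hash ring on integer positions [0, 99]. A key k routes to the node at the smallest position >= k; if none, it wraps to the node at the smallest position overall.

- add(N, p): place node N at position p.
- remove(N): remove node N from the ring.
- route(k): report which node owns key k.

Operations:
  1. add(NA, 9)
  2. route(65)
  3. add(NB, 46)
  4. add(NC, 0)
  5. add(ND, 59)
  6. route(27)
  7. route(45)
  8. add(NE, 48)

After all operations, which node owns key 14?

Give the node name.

Answer: NB

Derivation:
Op 1: add NA@9 -> ring=[9:NA]
Op 2: route key 65: none >= 65, wrap to smallest pos 9 -> NA
Op 3: add NB@46 -> ring=[9:NA,46:NB]
Op 4: add NC@0 -> ring=[0:NC,9:NA,46:NB]
Op 5: add ND@59 -> ring=[0:NC,9:NA,46:NB,59:ND]
Op 6: route key 27: smallest pos >= 27 is 46 -> NB
Op 7: route key 45: smallest pos >= 45 is 46 -> NB
Op 8: add NE@48 -> ring=[0:NC,9:NA,46:NB,48:NE,59:ND]
Final route key 14: smallest pos >= 14 is 46 -> NB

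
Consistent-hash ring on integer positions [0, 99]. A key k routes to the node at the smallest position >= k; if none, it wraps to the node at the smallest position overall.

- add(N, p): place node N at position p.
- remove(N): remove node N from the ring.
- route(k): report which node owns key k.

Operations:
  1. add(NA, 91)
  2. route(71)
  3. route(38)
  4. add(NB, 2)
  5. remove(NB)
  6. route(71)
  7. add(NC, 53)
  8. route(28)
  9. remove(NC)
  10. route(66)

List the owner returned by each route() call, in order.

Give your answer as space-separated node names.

Op 1: add NA@91 -> ring=[91:NA]
Op 2: route key 71: smallest pos >= 71 is 91 -> NA
Op 3: route key 38: smallest pos >= 38 is 91 -> NA
Op 4: add NB@2 -> ring=[2:NB,91:NA]
Op 5: remove NB -> ring=[91:NA]
Op 6: route key 71: smallest pos >= 71 is 91 -> NA
Op 7: add NC@53 -> ring=[53:NC,91:NA]
Op 8: route key 28: smallest pos >= 28 is 53 -> NC
Op 9: remove NC -> ring=[91:NA]
Op 10: route key 66: smallest pos >= 66 is 91 -> NA

Answer: NA NA NA NC NA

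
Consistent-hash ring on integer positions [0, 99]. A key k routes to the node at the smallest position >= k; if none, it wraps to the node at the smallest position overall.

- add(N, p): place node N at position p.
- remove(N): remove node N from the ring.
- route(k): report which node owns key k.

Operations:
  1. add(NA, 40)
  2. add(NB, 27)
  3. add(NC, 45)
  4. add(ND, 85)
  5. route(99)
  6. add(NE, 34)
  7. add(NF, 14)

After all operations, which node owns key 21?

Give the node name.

Op 1: add NA@40 -> ring=[40:NA]
Op 2: add NB@27 -> ring=[27:NB,40:NA]
Op 3: add NC@45 -> ring=[27:NB,40:NA,45:NC]
Op 4: add ND@85 -> ring=[27:NB,40:NA,45:NC,85:ND]
Op 5: route key 99: none >= 99, wrap to smallest pos 27 -> NB
Op 6: add NE@34 -> ring=[27:NB,34:NE,40:NA,45:NC,85:ND]
Op 7: add NF@14 -> ring=[14:NF,27:NB,34:NE,40:NA,45:NC,85:ND]
Final route key 21: smallest pos >= 21 is 27 -> NB

Answer: NB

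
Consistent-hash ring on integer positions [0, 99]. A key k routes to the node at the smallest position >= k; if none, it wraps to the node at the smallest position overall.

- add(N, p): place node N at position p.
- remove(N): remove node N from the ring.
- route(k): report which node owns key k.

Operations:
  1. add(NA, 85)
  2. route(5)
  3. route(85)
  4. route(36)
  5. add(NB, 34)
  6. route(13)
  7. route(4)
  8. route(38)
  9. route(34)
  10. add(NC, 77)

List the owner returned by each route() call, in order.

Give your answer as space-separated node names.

Op 1: add NA@85 -> ring=[85:NA]
Op 2: route key 5: smallest pos >= 5 is 85 -> NA
Op 3: route key 85: smallest pos >= 85 is 85 -> NA
Op 4: route key 36: smallest pos >= 36 is 85 -> NA
Op 5: add NB@34 -> ring=[34:NB,85:NA]
Op 6: route key 13: smallest pos >= 13 is 34 -> NB
Op 7: route key 4: smallest pos >= 4 is 34 -> NB
Op 8: route key 38: smallest pos >= 38 is 85 -> NA
Op 9: route key 34: smallest pos >= 34 is 34 -> NB
Op 10: add NC@77 -> ring=[34:NB,77:NC,85:NA]

Answer: NA NA NA NB NB NA NB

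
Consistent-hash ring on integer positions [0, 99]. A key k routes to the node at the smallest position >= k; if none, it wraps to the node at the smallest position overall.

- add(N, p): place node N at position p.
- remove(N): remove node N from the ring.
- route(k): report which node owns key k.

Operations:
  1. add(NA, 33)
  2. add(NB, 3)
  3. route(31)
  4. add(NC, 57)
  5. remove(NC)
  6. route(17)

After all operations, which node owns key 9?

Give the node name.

Op 1: add NA@33 -> ring=[33:NA]
Op 2: add NB@3 -> ring=[3:NB,33:NA]
Op 3: route key 31: smallest pos >= 31 is 33 -> NA
Op 4: add NC@57 -> ring=[3:NB,33:NA,57:NC]
Op 5: remove NC -> ring=[3:NB,33:NA]
Op 6: route key 17: smallest pos >= 17 is 33 -> NA
Final route key 9: smallest pos >= 9 is 33 -> NA

Answer: NA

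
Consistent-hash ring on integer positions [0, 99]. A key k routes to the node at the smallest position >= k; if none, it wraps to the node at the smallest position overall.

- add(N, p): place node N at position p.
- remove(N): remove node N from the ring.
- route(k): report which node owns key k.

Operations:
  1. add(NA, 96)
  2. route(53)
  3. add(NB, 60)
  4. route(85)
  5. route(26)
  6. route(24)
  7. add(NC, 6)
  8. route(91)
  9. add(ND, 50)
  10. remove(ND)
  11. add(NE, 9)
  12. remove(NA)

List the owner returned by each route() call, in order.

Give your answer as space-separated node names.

Answer: NA NA NB NB NA

Derivation:
Op 1: add NA@96 -> ring=[96:NA]
Op 2: route key 53: smallest pos >= 53 is 96 -> NA
Op 3: add NB@60 -> ring=[60:NB,96:NA]
Op 4: route key 85: smallest pos >= 85 is 96 -> NA
Op 5: route key 26: smallest pos >= 26 is 60 -> NB
Op 6: route key 24: smallest pos >= 24 is 60 -> NB
Op 7: add NC@6 -> ring=[6:NC,60:NB,96:NA]
Op 8: route key 91: smallest pos >= 91 is 96 -> NA
Op 9: add ND@50 -> ring=[6:NC,50:ND,60:NB,96:NA]
Op 10: remove ND -> ring=[6:NC,60:NB,96:NA]
Op 11: add NE@9 -> ring=[6:NC,9:NE,60:NB,96:NA]
Op 12: remove NA -> ring=[6:NC,9:NE,60:NB]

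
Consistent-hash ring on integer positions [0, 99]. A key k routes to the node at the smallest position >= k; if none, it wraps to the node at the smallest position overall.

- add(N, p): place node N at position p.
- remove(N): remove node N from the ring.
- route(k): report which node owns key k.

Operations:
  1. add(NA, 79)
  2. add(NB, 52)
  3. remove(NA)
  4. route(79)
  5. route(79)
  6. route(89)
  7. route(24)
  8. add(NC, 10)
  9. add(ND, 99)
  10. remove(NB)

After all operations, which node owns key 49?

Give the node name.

Op 1: add NA@79 -> ring=[79:NA]
Op 2: add NB@52 -> ring=[52:NB,79:NA]
Op 3: remove NA -> ring=[52:NB]
Op 4: route key 79: none >= 79, wrap to smallest pos 52 -> NB
Op 5: route key 79: none >= 79, wrap to smallest pos 52 -> NB
Op 6: route key 89: none >= 89, wrap to smallest pos 52 -> NB
Op 7: route key 24: smallest pos >= 24 is 52 -> NB
Op 8: add NC@10 -> ring=[10:NC,52:NB]
Op 9: add ND@99 -> ring=[10:NC,52:NB,99:ND]
Op 10: remove NB -> ring=[10:NC,99:ND]
Final route key 49: smallest pos >= 49 is 99 -> ND

Answer: ND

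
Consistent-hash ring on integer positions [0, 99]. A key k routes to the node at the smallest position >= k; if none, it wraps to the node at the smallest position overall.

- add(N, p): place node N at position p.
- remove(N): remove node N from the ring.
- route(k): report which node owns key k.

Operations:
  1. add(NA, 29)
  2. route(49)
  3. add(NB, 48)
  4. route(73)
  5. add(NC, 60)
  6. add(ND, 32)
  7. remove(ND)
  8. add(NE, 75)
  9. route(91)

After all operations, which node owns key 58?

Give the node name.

Answer: NC

Derivation:
Op 1: add NA@29 -> ring=[29:NA]
Op 2: route key 49: none >= 49, wrap to smallest pos 29 -> NA
Op 3: add NB@48 -> ring=[29:NA,48:NB]
Op 4: route key 73: none >= 73, wrap to smallest pos 29 -> NA
Op 5: add NC@60 -> ring=[29:NA,48:NB,60:NC]
Op 6: add ND@32 -> ring=[29:NA,32:ND,48:NB,60:NC]
Op 7: remove ND -> ring=[29:NA,48:NB,60:NC]
Op 8: add NE@75 -> ring=[29:NA,48:NB,60:NC,75:NE]
Op 9: route key 91: none >= 91, wrap to smallest pos 29 -> NA
Final route key 58: smallest pos >= 58 is 60 -> NC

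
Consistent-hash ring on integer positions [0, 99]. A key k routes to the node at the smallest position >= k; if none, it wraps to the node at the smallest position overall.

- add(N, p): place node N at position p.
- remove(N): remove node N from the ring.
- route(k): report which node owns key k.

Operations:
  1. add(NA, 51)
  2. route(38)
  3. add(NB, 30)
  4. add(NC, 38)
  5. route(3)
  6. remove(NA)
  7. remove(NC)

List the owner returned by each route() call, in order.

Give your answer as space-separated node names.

Op 1: add NA@51 -> ring=[51:NA]
Op 2: route key 38: smallest pos >= 38 is 51 -> NA
Op 3: add NB@30 -> ring=[30:NB,51:NA]
Op 4: add NC@38 -> ring=[30:NB,38:NC,51:NA]
Op 5: route key 3: smallest pos >= 3 is 30 -> NB
Op 6: remove NA -> ring=[30:NB,38:NC]
Op 7: remove NC -> ring=[30:NB]

Answer: NA NB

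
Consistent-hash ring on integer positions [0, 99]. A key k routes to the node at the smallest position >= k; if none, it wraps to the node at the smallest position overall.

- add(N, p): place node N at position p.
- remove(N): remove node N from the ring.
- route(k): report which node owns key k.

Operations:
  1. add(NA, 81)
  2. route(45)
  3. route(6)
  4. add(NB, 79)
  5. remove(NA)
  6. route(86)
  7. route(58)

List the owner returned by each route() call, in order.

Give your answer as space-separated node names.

Answer: NA NA NB NB

Derivation:
Op 1: add NA@81 -> ring=[81:NA]
Op 2: route key 45: smallest pos >= 45 is 81 -> NA
Op 3: route key 6: smallest pos >= 6 is 81 -> NA
Op 4: add NB@79 -> ring=[79:NB,81:NA]
Op 5: remove NA -> ring=[79:NB]
Op 6: route key 86: none >= 86, wrap to smallest pos 79 -> NB
Op 7: route key 58: smallest pos >= 58 is 79 -> NB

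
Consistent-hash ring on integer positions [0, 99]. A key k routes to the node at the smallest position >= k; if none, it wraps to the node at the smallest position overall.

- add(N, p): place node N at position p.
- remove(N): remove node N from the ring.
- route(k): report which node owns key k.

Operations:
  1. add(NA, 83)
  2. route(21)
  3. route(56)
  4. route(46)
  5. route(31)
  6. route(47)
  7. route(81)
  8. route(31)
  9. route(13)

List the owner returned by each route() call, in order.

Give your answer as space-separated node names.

Answer: NA NA NA NA NA NA NA NA

Derivation:
Op 1: add NA@83 -> ring=[83:NA]
Op 2: route key 21: smallest pos >= 21 is 83 -> NA
Op 3: route key 56: smallest pos >= 56 is 83 -> NA
Op 4: route key 46: smallest pos >= 46 is 83 -> NA
Op 5: route key 31: smallest pos >= 31 is 83 -> NA
Op 6: route key 47: smallest pos >= 47 is 83 -> NA
Op 7: route key 81: smallest pos >= 81 is 83 -> NA
Op 8: route key 31: smallest pos >= 31 is 83 -> NA
Op 9: route key 13: smallest pos >= 13 is 83 -> NA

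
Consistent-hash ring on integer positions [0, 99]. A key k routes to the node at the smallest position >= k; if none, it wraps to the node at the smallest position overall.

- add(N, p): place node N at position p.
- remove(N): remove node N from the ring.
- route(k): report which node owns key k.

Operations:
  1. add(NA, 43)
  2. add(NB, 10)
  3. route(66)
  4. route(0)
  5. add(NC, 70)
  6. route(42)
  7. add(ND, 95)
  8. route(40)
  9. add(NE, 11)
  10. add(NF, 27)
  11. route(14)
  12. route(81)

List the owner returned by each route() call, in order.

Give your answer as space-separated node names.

Answer: NB NB NA NA NF ND

Derivation:
Op 1: add NA@43 -> ring=[43:NA]
Op 2: add NB@10 -> ring=[10:NB,43:NA]
Op 3: route key 66: none >= 66, wrap to smallest pos 10 -> NB
Op 4: route key 0: smallest pos >= 0 is 10 -> NB
Op 5: add NC@70 -> ring=[10:NB,43:NA,70:NC]
Op 6: route key 42: smallest pos >= 42 is 43 -> NA
Op 7: add ND@95 -> ring=[10:NB,43:NA,70:NC,95:ND]
Op 8: route key 40: smallest pos >= 40 is 43 -> NA
Op 9: add NE@11 -> ring=[10:NB,11:NE,43:NA,70:NC,95:ND]
Op 10: add NF@27 -> ring=[10:NB,11:NE,27:NF,43:NA,70:NC,95:ND]
Op 11: route key 14: smallest pos >= 14 is 27 -> NF
Op 12: route key 81: smallest pos >= 81 is 95 -> ND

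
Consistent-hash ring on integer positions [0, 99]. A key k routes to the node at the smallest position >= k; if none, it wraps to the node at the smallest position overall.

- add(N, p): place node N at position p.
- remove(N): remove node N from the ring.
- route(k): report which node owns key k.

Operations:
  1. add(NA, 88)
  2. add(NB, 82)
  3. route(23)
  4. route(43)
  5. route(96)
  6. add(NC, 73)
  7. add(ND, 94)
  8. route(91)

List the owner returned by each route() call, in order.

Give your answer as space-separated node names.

Answer: NB NB NB ND

Derivation:
Op 1: add NA@88 -> ring=[88:NA]
Op 2: add NB@82 -> ring=[82:NB,88:NA]
Op 3: route key 23: smallest pos >= 23 is 82 -> NB
Op 4: route key 43: smallest pos >= 43 is 82 -> NB
Op 5: route key 96: none >= 96, wrap to smallest pos 82 -> NB
Op 6: add NC@73 -> ring=[73:NC,82:NB,88:NA]
Op 7: add ND@94 -> ring=[73:NC,82:NB,88:NA,94:ND]
Op 8: route key 91: smallest pos >= 91 is 94 -> ND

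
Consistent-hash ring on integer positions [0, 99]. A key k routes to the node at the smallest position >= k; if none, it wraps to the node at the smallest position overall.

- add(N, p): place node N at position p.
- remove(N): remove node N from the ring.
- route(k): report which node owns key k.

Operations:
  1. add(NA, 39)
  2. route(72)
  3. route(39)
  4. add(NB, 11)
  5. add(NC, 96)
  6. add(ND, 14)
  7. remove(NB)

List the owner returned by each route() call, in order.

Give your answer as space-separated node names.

Answer: NA NA

Derivation:
Op 1: add NA@39 -> ring=[39:NA]
Op 2: route key 72: none >= 72, wrap to smallest pos 39 -> NA
Op 3: route key 39: smallest pos >= 39 is 39 -> NA
Op 4: add NB@11 -> ring=[11:NB,39:NA]
Op 5: add NC@96 -> ring=[11:NB,39:NA,96:NC]
Op 6: add ND@14 -> ring=[11:NB,14:ND,39:NA,96:NC]
Op 7: remove NB -> ring=[14:ND,39:NA,96:NC]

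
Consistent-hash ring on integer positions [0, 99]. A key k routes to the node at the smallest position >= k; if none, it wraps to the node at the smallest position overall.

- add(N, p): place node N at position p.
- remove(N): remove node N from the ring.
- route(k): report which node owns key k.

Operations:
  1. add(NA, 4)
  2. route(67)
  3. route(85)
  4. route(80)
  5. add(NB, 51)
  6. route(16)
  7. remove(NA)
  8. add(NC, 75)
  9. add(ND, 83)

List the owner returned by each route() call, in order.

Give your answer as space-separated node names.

Op 1: add NA@4 -> ring=[4:NA]
Op 2: route key 67: none >= 67, wrap to smallest pos 4 -> NA
Op 3: route key 85: none >= 85, wrap to smallest pos 4 -> NA
Op 4: route key 80: none >= 80, wrap to smallest pos 4 -> NA
Op 5: add NB@51 -> ring=[4:NA,51:NB]
Op 6: route key 16: smallest pos >= 16 is 51 -> NB
Op 7: remove NA -> ring=[51:NB]
Op 8: add NC@75 -> ring=[51:NB,75:NC]
Op 9: add ND@83 -> ring=[51:NB,75:NC,83:ND]

Answer: NA NA NA NB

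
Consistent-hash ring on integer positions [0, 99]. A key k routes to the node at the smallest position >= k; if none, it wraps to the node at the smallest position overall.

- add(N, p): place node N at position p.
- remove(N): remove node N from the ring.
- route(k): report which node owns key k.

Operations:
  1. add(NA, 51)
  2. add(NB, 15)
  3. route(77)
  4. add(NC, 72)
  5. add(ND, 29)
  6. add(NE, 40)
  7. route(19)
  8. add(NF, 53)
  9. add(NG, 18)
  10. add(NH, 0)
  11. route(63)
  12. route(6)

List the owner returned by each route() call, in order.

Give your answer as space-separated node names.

Answer: NB ND NC NB

Derivation:
Op 1: add NA@51 -> ring=[51:NA]
Op 2: add NB@15 -> ring=[15:NB,51:NA]
Op 3: route key 77: none >= 77, wrap to smallest pos 15 -> NB
Op 4: add NC@72 -> ring=[15:NB,51:NA,72:NC]
Op 5: add ND@29 -> ring=[15:NB,29:ND,51:NA,72:NC]
Op 6: add NE@40 -> ring=[15:NB,29:ND,40:NE,51:NA,72:NC]
Op 7: route key 19: smallest pos >= 19 is 29 -> ND
Op 8: add NF@53 -> ring=[15:NB,29:ND,40:NE,51:NA,53:NF,72:NC]
Op 9: add NG@18 -> ring=[15:NB,18:NG,29:ND,40:NE,51:NA,53:NF,72:NC]
Op 10: add NH@0 -> ring=[0:NH,15:NB,18:NG,29:ND,40:NE,51:NA,53:NF,72:NC]
Op 11: route key 63: smallest pos >= 63 is 72 -> NC
Op 12: route key 6: smallest pos >= 6 is 15 -> NB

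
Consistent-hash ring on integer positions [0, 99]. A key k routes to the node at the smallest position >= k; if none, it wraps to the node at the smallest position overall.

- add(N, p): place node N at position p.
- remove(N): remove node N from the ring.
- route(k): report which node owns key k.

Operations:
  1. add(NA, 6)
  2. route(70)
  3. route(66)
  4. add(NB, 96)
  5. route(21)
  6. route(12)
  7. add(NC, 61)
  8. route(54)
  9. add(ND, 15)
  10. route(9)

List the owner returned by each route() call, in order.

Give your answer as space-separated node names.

Answer: NA NA NB NB NC ND

Derivation:
Op 1: add NA@6 -> ring=[6:NA]
Op 2: route key 70: none >= 70, wrap to smallest pos 6 -> NA
Op 3: route key 66: none >= 66, wrap to smallest pos 6 -> NA
Op 4: add NB@96 -> ring=[6:NA,96:NB]
Op 5: route key 21: smallest pos >= 21 is 96 -> NB
Op 6: route key 12: smallest pos >= 12 is 96 -> NB
Op 7: add NC@61 -> ring=[6:NA,61:NC,96:NB]
Op 8: route key 54: smallest pos >= 54 is 61 -> NC
Op 9: add ND@15 -> ring=[6:NA,15:ND,61:NC,96:NB]
Op 10: route key 9: smallest pos >= 9 is 15 -> ND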